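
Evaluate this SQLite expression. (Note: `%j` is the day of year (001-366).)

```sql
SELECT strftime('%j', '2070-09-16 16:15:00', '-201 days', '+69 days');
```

First apply '-201 days', '+69 days': 2070-09-16 16:15:00 → 2070-05-07 16:15:00.
Day-of-year for 2070-05-07: days since 2070-01-01 inclusive = 127, zero-padded to 127.

127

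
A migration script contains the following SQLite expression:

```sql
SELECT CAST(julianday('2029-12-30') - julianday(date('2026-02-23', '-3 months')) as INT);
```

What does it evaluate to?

1498

Adding -3 months to 2026-02-23 gives 2025-11-23.
7 days remain in November 2025 after the 23rd (30 − 23).
Full months from December 2025 through November 2029 contribute their day counts.
Then 30 days into December 2029.
Total: 7 + 31 + 31 + 28 + 31 + 30 + 31 + 30 + 31 + 31 + 30 + 31 + 30 + 31 + 31 + 28 + 31 + 30 + 31 + 30 + 31 + 31 + 30 + 31 + 30 + 31 + 31 + 29 + 31 + 30 + 31 + 30 + 31 + 31 + 30 + 31 + 30 + 31 + 31 + 28 + 31 + 30 + 31 + 30 + 31 + 31 + 30 + 31 + 30 + 30 = 1498.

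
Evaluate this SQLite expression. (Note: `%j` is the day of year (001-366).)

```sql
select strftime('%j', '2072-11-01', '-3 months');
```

214

First apply '-3 months': 2072-11-01 → 2072-08-01.
Day-of-year for 2072-08-01: days since 2072-01-01 inclusive = 214, zero-padded to 214.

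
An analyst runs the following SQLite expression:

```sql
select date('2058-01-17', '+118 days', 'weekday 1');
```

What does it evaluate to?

2058-05-20

Applying '+118 days' to 2058-01-17: counting 118 days forward gives 2058-05-15.
`weekday 1` advances to the next Monday; 2058-05-15 is a Wednesday, so it moves forward to 2058-05-20.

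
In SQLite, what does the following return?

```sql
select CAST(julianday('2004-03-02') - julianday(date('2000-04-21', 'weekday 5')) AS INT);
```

`weekday 5` advances to the next Friday; 2000-04-21 is already a Friday, so it stays at 2000-04-21.
9 days remain in April 2000 after the 21st (30 − 21).
Full months from May 2000 through February 2004 contribute their day counts.
Then 2 days into March 2004.
Total: 9 + 31 + 30 + 31 + 31 + 30 + 31 + 30 + 31 + 31 + 28 + 31 + 30 + 31 + 30 + 31 + 31 + 30 + 31 + 30 + 31 + 31 + 28 + 31 + 30 + 31 + 30 + 31 + 31 + 30 + 31 + 30 + 31 + 31 + 28 + 31 + 30 + 31 + 30 + 31 + 31 + 30 + 31 + 30 + 31 + 31 + 29 + 2 = 1411.

1411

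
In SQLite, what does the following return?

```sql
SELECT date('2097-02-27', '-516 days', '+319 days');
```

Applying '-516 days' to 2097-02-27: counting 516 days back gives 2095-09-30.
Applying '+319 days' to 2095-09-30: counting 319 days forward gives 2096-08-14.

2096-08-14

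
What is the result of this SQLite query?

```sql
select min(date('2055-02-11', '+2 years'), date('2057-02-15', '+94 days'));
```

2057-02-11

date('2055-02-11', '+2 years') → 2057-02-11.
date('2057-02-15', '+94 days') → 2057-05-20.
Earlier of the two is 2057-02-11.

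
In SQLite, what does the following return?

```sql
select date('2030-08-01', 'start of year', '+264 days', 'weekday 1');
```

`start of year` rewinds 2030-08-01 to 2030-01-01.
Applying '+264 days' to 2030-01-01: counting 264 days forward gives 2030-09-22.
`weekday 1` advances to the next Monday; 2030-09-22 is a Sunday, so it moves forward to 2030-09-23.

2030-09-23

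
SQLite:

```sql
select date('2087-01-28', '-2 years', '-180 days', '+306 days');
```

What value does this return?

2085-06-03

Adding -2 years to 2087-01-28 gives 2085-01-28.
Applying '-180 days' to 2085-01-28: counting 180 days back gives 2084-08-01.
Applying '+306 days' to 2084-08-01: counting 306 days forward gives 2085-06-03.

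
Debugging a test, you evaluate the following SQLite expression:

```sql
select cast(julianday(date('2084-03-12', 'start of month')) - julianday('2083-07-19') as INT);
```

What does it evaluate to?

`start of month` rewinds 2084-03-12 to 2084-03-01.
12 days remain in July 2083 after the 19th (31 − 19).
Full months from August 2083 through February 2084 contribute their day counts.
Then 1 day into March 2084.
Total: 12 + 31 + 30 + 31 + 30 + 31 + 31 + 29 + 1 = 226.

226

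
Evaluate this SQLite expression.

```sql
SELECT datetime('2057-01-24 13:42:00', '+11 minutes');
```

2057-01-24 13:53:00

+11 minutes from 2057-01-24 13:42:00 is 2057-01-24 13:53:00.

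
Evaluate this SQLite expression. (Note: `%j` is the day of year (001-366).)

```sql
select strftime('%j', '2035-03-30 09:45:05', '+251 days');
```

First apply '+251 days': 2035-03-30 09:45:05 → 2035-12-06 09:45:05.
Day-of-year for 2035-12-06: days since 2035-01-01 inclusive = 340, zero-padded to 340.

340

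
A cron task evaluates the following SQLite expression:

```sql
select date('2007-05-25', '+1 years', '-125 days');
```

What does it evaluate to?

2008-01-21

Adding +1 year to 2007-05-25 gives 2008-05-25.
Applying '-125 days' to 2008-05-25: counting 125 days back gives 2008-01-21.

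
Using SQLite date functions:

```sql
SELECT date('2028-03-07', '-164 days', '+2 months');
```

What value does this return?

2027-11-25

Applying '-164 days' to 2028-03-07: counting 164 days back gives 2027-09-25.
Adding +2 months to 2027-09-25 gives 2027-11-25.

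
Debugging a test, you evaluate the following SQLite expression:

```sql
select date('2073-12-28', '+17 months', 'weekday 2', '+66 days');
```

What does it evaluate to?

2075-08-02

Adding +17 months to 2073-12-28 gives 2075-05-28.
`weekday 2` advances to the next Tuesday; 2075-05-28 is already a Tuesday, so it stays at 2075-05-28.
Applying '+66 days' to 2075-05-28: counting 66 days forward gives 2075-08-02.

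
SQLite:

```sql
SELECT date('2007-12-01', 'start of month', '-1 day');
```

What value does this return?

2007-11-30

`start of month` rewinds 2007-12-01 to 2007-12-01.
Going back 1 day from 2007-12-01 reaches 2007-11-30 (last day of November, 30 days).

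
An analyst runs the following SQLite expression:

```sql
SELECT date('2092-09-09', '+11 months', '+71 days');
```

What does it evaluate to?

2093-10-19

Adding +11 months to 2092-09-09 gives 2093-08-09.
Applying '+71 days' to 2093-08-09: counting 71 days forward gives 2093-10-19.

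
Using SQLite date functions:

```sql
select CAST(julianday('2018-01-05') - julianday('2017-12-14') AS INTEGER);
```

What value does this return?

22

17 days remain in December 2017 after the 14th (31 − 14).
Then 5 days into January 2018.
Total: 17 + 5 = 22.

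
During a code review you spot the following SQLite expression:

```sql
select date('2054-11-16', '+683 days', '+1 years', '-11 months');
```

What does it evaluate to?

Applying '+683 days' to 2054-11-16: counting 683 days forward gives 2056-09-29.
Adding +1 year to 2056-09-29 gives 2057-09-29.
Adding -11 months to 2057-09-29 gives 2056-10-29.

2056-10-29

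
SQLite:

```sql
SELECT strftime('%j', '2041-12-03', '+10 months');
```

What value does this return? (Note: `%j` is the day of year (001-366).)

276

First apply '+10 months': 2041-12-03 → 2042-10-03.
Day-of-year for 2042-10-03: days since 2042-01-01 inclusive = 276, zero-padded to 276.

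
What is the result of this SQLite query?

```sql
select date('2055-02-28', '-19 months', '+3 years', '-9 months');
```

2055-10-28

Adding -19 months to 2055-02-28 gives 2053-07-28.
Adding +3 years to 2053-07-28 gives 2056-07-28.
Adding -9 months to 2056-07-28 gives 2055-10-28.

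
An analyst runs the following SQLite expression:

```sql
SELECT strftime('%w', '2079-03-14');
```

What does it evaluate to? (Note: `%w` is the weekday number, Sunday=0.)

2079-03-14 is a Tuesday; with Sunday=0 that is 2.

2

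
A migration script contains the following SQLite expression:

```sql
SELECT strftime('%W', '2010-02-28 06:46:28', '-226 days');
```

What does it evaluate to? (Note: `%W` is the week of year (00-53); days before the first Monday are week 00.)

28

First apply '-226 days': 2010-02-28 06:46:28 → 2009-07-17 06:46:28.
2009-07-17 is a Friday. SQLite's %W counts Mondays since the year started; the result is 28.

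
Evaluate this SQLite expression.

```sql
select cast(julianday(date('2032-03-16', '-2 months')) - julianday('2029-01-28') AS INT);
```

1083

Adding -2 months to 2032-03-16 gives 2032-01-16.
3 days remain in January 2029 after the 28th (31 − 28).
Full months from February 2029 through December 2031 contribute their day counts.
Then 16 days into January 2032.
Total: 3 + 28 + 31 + 30 + 31 + 30 + 31 + 31 + 30 + 31 + 30 + 31 + 31 + 28 + 31 + 30 + 31 + 30 + 31 + 31 + 30 + 31 + 30 + 31 + 31 + 28 + 31 + 30 + 31 + 30 + 31 + 31 + 30 + 31 + 30 + 31 + 16 = 1083.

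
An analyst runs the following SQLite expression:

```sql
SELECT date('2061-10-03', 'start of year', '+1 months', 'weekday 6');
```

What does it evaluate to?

`start of year` rewinds 2061-10-03 to 2061-01-01.
Adding +1 month to 2061-01-01 gives 2061-02-01.
`weekday 6` advances to the next Saturday; 2061-02-01 is a Tuesday, so it moves forward to 2061-02-05.

2061-02-05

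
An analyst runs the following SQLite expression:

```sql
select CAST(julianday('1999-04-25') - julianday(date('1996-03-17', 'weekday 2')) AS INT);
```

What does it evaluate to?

`weekday 2` advances to the next Tuesday; 1996-03-17 is a Sunday, so it moves forward to 1996-03-19.
12 days remain in March 1996 after the 19th (31 − 19).
Full months from April 1996 through March 1999 contribute their day counts.
Then 25 days into April 1999.
Total: 12 + 30 + 31 + 30 + 31 + 31 + 30 + 31 + 30 + 31 + 31 + 28 + 31 + 30 + 31 + 30 + 31 + 31 + 30 + 31 + 30 + 31 + 31 + 28 + 31 + 30 + 31 + 30 + 31 + 31 + 30 + 31 + 30 + 31 + 31 + 28 + 31 + 25 = 1132.

1132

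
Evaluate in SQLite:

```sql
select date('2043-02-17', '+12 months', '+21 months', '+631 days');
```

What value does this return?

2047-08-10

Adding +12 months to 2043-02-17 gives 2044-02-17.
Adding +21 months to 2044-02-17 gives 2045-11-17.
Applying '+631 days' to 2045-11-17: counting 631 days forward gives 2047-08-10.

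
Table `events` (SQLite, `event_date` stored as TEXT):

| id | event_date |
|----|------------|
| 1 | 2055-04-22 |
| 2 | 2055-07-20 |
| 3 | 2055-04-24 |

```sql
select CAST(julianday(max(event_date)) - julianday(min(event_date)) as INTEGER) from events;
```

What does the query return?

89

MIN = 2055-04-22, MAX = 2055-07-20.
8 days remain in April 2055 after the 22nd (30 − 22).
May 2055: 31 days.
June 2055: 30 days.
Then 20 days into July 2055.
Total: 8 + 31 + 30 + 20 = 89.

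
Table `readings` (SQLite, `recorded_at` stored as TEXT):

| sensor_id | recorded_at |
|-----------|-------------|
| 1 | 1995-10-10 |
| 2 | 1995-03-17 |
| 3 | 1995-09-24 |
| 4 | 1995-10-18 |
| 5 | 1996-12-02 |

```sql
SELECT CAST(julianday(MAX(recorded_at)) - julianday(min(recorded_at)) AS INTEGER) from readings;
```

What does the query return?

MIN = 1995-03-17, MAX = 1996-12-02.
14 days remain in March 1995 after the 17th (31 − 17).
Full months from April 1995 through November 1996 contribute their day counts.
Then 2 days into December 1996.
Total: 14 + 30 + 31 + 30 + 31 + 31 + 30 + 31 + 30 + 31 + 31 + 29 + 31 + 30 + 31 + 30 + 31 + 31 + 30 + 31 + 30 + 2 = 626.

626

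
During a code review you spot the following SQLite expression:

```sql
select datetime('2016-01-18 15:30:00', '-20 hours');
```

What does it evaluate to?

-20 hours from 2016-01-18 15:30:00 is 2016-01-17 19:30:00 (crosses midnight).

2016-01-17 19:30:00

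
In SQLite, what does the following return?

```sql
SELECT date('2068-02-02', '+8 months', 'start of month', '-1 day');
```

2068-09-30

Adding +8 months to 2068-02-02 gives 2068-10-02.
`start of month` rewinds 2068-10-02 to 2068-10-01.
Going back 1 day from 2068-10-01 reaches 2068-09-30 (last day of September, 30 days).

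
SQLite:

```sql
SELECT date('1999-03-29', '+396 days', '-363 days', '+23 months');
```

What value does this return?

2001-04-01

Applying '+396 days' to 1999-03-29: counting 396 days forward gives 2000-04-28.
Applying '-363 days' to 2000-04-28: counting 363 days back gives 1999-05-01.
Adding +23 months to 1999-05-01 gives 2001-04-01.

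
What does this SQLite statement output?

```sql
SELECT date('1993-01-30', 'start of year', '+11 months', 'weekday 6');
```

1993-12-04

`start of year` rewinds 1993-01-30 to 1993-01-01.
Adding +11 months to 1993-01-01 gives 1993-12-01.
`weekday 6` advances to the next Saturday; 1993-12-01 is a Wednesday, so it moves forward to 1993-12-04.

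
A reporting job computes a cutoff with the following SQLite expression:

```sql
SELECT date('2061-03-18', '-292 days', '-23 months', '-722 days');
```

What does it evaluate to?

Applying '-292 days' to 2061-03-18: counting 292 days back gives 2060-05-30.
Adding -23 months to 2060-05-30 gives 2058-06-30.
Applying '-722 days' to 2058-06-30: counting 722 days back gives 2056-07-08.

2056-07-08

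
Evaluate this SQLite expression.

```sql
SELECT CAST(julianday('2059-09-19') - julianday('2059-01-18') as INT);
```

13 days remain in January 2059 after the 18th (31 − 18).
Full months from February 2059 through August 2059 contribute their day counts.
Then 19 days into September 2059.
Total: 13 + 28 + 31 + 30 + 31 + 30 + 31 + 31 + 19 = 244.

244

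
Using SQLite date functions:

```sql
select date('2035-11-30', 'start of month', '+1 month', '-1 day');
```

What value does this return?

`start of month` rewinds 2035-11-30 to 2035-11-01.
Adding +1 month to 2035-11-01 gives 2035-12-01.
Going back 1 day from 2035-12-01 reaches 2035-11-30 (last day of November, 30 days).

2035-11-30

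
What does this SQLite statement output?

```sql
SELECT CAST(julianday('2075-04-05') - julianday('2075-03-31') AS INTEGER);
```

0 days remain in March 2075 after the 31st (31 − 31).
Then 5 days into April 2075.
Total: 0 + 5 = 5.

5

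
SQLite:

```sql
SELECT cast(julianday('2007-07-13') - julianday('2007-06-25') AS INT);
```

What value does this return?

18

5 days remain in June 2007 after the 25th (30 − 25).
Then 13 days into July 2007.
Total: 5 + 13 = 18.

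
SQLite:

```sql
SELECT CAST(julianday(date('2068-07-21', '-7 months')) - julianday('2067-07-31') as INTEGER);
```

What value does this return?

143

Adding -7 months to 2068-07-21 gives 2067-12-21.
0 days remain in July 2067 after the 31st (31 − 31).
August 2067: 31 days.
September 2067: 30 days.
October 2067: 31 days.
November 2067: 30 days.
Then 21 days into December 2067.
Total: 0 + 31 + 30 + 31 + 30 + 21 = 143.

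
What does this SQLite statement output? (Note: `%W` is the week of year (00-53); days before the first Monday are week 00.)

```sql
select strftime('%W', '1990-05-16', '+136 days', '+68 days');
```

First apply '+136 days', '+68 days': 1990-05-16 → 1990-12-06.
1990-12-06 is a Thursday. SQLite's %W counts Mondays since the year started; the result is 49.

49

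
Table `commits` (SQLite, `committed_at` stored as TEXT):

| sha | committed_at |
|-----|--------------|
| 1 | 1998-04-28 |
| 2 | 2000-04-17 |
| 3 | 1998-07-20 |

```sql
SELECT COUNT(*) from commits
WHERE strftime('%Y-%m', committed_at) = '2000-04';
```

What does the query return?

1

Rows with year-month 2000-04: 2000-04-17 → 1.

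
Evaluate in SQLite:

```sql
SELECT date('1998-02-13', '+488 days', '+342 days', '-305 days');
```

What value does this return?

1999-07-23

Applying '+488 days' to 1998-02-13: counting 488 days forward gives 1999-06-16.
Applying '+342 days' to 1999-06-16: counting 342 days forward gives 2000-05-23.
Applying '-305 days' to 2000-05-23: counting 305 days back gives 1999-07-23.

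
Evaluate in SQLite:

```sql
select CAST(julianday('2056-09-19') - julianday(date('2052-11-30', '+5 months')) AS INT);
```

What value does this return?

1238

Adding +5 months to 2052-11-30 gives 2053-04-30.
0 days remain in April 2053 after the 30th (30 − 30).
Full months from May 2053 through August 2056 contribute their day counts.
Then 19 days into September 2056.
Total: 0 + 31 + 30 + 31 + 31 + 30 + 31 + 30 + 31 + 31 + 28 + 31 + 30 + 31 + 30 + 31 + 31 + 30 + 31 + 30 + 31 + 31 + 28 + 31 + 30 + 31 + 30 + 31 + 31 + 30 + 31 + 30 + 31 + 31 + 29 + 31 + 30 + 31 + 30 + 31 + 31 + 19 = 1238.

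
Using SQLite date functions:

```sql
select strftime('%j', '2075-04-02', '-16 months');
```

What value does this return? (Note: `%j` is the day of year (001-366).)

336

First apply '-16 months': 2075-04-02 → 2073-12-02.
Day-of-year for 2073-12-02: days since 2073-01-01 inclusive = 336, zero-padded to 336.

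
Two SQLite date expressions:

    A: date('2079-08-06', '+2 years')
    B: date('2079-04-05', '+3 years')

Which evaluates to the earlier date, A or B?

A = 2081-08-06.
B = 2082-04-05.
A is earlier.

A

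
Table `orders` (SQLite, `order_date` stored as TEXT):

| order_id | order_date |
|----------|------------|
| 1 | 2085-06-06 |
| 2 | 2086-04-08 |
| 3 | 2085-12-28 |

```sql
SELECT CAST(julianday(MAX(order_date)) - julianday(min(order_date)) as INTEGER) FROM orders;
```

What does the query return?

306

MIN = 2085-06-06, MAX = 2086-04-08.
24 days remain in June 2085 after the 6th (30 − 6).
Full months from July 2085 through March 2086 contribute their day counts.
Then 8 days into April 2086.
Total: 24 + 31 + 31 + 30 + 31 + 30 + 31 + 31 + 28 + 31 + 8 = 306.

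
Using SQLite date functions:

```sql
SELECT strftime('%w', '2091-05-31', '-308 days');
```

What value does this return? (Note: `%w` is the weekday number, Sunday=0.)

First apply '-308 days': 2091-05-31 → 2090-07-27.
2090-07-27 is a Thursday; with Sunday=0 that is 4.

4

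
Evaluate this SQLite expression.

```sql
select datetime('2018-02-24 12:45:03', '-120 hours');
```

-120 hours from 2018-02-24 12:45:03 is 2018-02-19 12:45:03 (crosses midnight).

2018-02-19 12:45:03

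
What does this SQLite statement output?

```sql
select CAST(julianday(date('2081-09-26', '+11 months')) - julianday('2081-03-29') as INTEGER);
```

Adding +11 months to 2081-09-26 gives 2082-08-26.
2 days remain in March 2081 after the 29th (31 − 29).
Full months from April 2081 through July 2082 contribute their day counts.
Then 26 days into August 2082.
Total: 2 + 30 + 31 + 30 + 31 + 31 + 30 + 31 + 30 + 31 + 31 + 28 + 31 + 30 + 31 + 30 + 31 + 26 = 515.

515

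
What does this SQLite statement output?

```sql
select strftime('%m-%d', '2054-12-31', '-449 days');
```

First apply '-449 days': 2054-12-31 → 2053-10-08.
`%m-%d` extracts the month-day: 10-08.

10-08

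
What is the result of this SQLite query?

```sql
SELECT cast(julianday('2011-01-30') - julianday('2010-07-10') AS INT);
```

204

21 days remain in July 2010 after the 10th (31 − 10).
August 2010: 31 days.
September 2010: 30 days.
October 2010: 31 days.
November 2010: 30 days.
December 2010: 31 days.
Then 30 days into January 2011.
Total: 21 + 31 + 30 + 31 + 30 + 31 + 30 = 204.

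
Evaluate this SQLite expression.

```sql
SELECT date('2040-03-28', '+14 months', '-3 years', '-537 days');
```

Adding +14 months to 2040-03-28 gives 2041-05-28.
Adding -3 years to 2041-05-28 gives 2038-05-28.
Applying '-537 days' to 2038-05-28: counting 537 days back gives 2036-12-07.

2036-12-07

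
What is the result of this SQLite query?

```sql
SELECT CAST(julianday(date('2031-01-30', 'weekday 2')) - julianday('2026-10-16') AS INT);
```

1572

`weekday 2` advances to the next Tuesday; 2031-01-30 is a Thursday, so it moves forward to 2031-02-04.
15 days remain in October 2026 after the 16th (31 − 16).
Full months from November 2026 through January 2031 contribute their day counts.
Then 4 days into February 2031.
Total: 15 + 30 + 31 + 31 + 28 + 31 + 30 + 31 + 30 + 31 + 31 + 30 + 31 + 30 + 31 + 31 + 29 + 31 + 30 + 31 + 30 + 31 + 31 + 30 + 31 + 30 + 31 + 31 + 28 + 31 + 30 + 31 + 30 + 31 + 31 + 30 + 31 + 30 + 31 + 31 + 28 + 31 + 30 + 31 + 30 + 31 + 31 + 30 + 31 + 30 + 31 + 31 + 4 = 1572.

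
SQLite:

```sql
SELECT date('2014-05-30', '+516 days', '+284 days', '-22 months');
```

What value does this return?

2014-10-07

Applying '+516 days' to 2014-05-30: counting 516 days forward gives 2015-10-28.
Applying '+284 days' to 2015-10-28: counting 284 days forward gives 2016-08-07.
Adding -22 months to 2016-08-07 gives 2014-10-07.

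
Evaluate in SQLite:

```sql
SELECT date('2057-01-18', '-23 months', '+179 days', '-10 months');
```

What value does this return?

Adding -23 months to 2057-01-18 gives 2055-02-18.
Applying '+179 days' to 2055-02-18: counting 179 days forward gives 2055-08-16.
Adding -10 months to 2055-08-16 gives 2054-10-16.

2054-10-16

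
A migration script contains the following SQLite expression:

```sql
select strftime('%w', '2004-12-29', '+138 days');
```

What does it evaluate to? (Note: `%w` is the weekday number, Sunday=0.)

1

First apply '+138 days': 2004-12-29 → 2005-05-16.
2005-05-16 is a Monday; with Sunday=0 that is 1.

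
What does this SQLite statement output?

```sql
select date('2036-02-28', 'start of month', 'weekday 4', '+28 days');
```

`start of month` rewinds 2036-02-28 to 2036-02-01.
`weekday 4` advances to the next Thursday; 2036-02-01 is a Friday, so it moves forward to 2036-02-07.
February 2036 has 29 days; 22 remain after the 7th, so 23 days reach 2036-03-01.
Advancing 5 more days within March lands on 2036-03-06.

2036-03-06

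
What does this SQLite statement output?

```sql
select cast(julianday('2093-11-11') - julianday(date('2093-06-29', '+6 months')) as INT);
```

Adding +6 months to 2093-06-29 gives 2093-12-29.
19 days remain in November 2093 after the 11th (30 − 11).
Then 29 days into December 2093.
Total: 19 + 29 = 48.
The subtraction is earlier − later, so the result is −48 → -48.

-48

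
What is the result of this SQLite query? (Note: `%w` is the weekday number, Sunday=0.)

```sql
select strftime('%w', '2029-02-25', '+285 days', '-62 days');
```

6

First apply '+285 days', '-62 days': 2029-02-25 → 2029-10-06.
2029-10-06 is a Saturday; with Sunday=0 that is 6.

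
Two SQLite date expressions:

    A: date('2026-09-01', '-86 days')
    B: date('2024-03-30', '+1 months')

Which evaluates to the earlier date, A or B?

A = 2026-06-07.
B = 2024-04-30.
B is earlier.

B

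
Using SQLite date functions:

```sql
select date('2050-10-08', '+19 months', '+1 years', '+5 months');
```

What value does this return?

2053-10-08

Adding +19 months to 2050-10-08 gives 2052-05-08.
Adding +1 year to 2052-05-08 gives 2053-05-08.
Adding +5 months to 2053-05-08 gives 2053-10-08.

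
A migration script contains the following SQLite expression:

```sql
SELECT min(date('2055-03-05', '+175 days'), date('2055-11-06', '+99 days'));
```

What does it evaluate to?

date('2055-03-05', '+175 days') → 2055-08-27.
date('2055-11-06', '+99 days') → 2056-02-13.
Earlier of the two is 2055-08-27.

2055-08-27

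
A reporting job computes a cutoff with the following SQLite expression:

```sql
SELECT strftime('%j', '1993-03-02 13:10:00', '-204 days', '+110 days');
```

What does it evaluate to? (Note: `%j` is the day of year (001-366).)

First apply '-204 days', '+110 days': 1993-03-02 13:10:00 → 1992-11-28 13:10:00.
Day-of-year for 1992-11-28: days since 1992-01-01 inclusive = 333, zero-padded to 333.

333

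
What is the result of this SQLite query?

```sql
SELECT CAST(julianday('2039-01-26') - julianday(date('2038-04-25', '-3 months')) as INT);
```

Adding -3 months to 2038-04-25 gives 2038-01-25.
6 days remain in January 2038 after the 25th (31 − 25).
Full months from February 2038 through December 2038 contribute their day counts.
Then 26 days into January 2039.
Total: 6 + 28 + 31 + 30 + 31 + 30 + 31 + 31 + 30 + 31 + 30 + 31 + 26 = 366.

366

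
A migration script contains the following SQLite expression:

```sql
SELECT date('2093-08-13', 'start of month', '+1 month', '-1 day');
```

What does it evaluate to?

`start of month` rewinds 2093-08-13 to 2093-08-01.
Adding +1 month to 2093-08-01 gives 2093-09-01.
Going back 1 day from 2093-09-01 reaches 2093-08-31 (last day of August, 31 days).

2093-08-31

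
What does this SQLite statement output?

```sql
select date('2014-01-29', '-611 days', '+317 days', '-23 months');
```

2011-05-10

Applying '-611 days' to 2014-01-29: counting 611 days back gives 2012-05-28.
Applying '+317 days' to 2012-05-28: counting 317 days forward gives 2013-04-10.
Adding -23 months to 2013-04-10 gives 2011-05-10.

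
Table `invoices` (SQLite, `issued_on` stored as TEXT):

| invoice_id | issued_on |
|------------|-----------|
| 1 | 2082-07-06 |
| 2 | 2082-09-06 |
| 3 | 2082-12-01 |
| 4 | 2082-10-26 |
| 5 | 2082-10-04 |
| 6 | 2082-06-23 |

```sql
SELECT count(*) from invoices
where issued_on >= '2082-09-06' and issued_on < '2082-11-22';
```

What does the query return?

3

Rows in [2082-09-06, 2082-11-22): 2082-09-06, 2082-10-26, 2082-10-04 → 3 rows.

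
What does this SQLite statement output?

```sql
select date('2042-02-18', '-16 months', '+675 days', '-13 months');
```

Adding -16 months to 2042-02-18 gives 2040-10-18.
Applying '+675 days' to 2040-10-18: counting 675 days forward gives 2042-08-24.
Adding -13 months to 2042-08-24 gives 2041-07-24.

2041-07-24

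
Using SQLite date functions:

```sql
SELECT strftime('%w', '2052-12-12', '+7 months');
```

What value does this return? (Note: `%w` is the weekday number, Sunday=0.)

6

First apply '+7 months': 2052-12-12 → 2053-07-12.
2053-07-12 is a Saturday; with Sunday=0 that is 6.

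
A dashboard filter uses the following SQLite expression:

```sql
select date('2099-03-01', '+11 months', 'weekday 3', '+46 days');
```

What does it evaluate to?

Adding +11 months to 2099-03-01 gives 2100-02-01.
`weekday 3` advances to the next Wednesday; 2100-02-01 is a Monday, so it moves forward to 2100-02-03.
Applying '+46 days' to 2100-02-03: counting 46 days forward gives 2100-03-21.

2100-03-21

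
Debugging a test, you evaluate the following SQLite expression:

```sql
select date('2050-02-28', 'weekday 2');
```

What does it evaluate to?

`weekday 2` advances to the next Tuesday; 2050-02-28 is a Monday, so it moves forward to 2050-03-01.

2050-03-01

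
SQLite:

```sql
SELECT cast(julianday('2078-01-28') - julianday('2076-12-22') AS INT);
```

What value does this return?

9 days remain in December 2076 after the 22nd (31 − 22).
Full months from January 2077 through December 2077 contribute their day counts.
Then 28 days into January 2078.
Total: 9 + 31 + 28 + 31 + 30 + 31 + 30 + 31 + 31 + 30 + 31 + 30 + 31 + 28 = 402.

402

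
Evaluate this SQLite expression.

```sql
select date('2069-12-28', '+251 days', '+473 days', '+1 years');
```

2072-12-22

Applying '+251 days' to 2069-12-28: counting 251 days forward gives 2070-09-05.
Applying '+473 days' to 2070-09-05: counting 473 days forward gives 2071-12-22.
Adding +1 year to 2071-12-22 gives 2072-12-22.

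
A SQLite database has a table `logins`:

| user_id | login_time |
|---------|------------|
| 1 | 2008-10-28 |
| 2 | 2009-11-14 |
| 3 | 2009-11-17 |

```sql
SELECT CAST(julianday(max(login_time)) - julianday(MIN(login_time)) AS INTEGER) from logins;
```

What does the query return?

MIN = 2008-10-28, MAX = 2009-11-17.
3 days remain in October 2008 after the 28th (31 − 28).
Full months from November 2008 through October 2009 contribute their day counts.
Then 17 days into November 2009.
Total: 3 + 30 + 31 + 31 + 28 + 31 + 30 + 31 + 30 + 31 + 31 + 30 + 31 + 17 = 385.

385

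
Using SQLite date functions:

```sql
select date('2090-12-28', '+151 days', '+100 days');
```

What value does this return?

2091-09-05

Applying '+151 days' to 2090-12-28: counting 151 days forward gives 2091-05-28.
Applying '+100 days' to 2091-05-28: counting 100 days forward gives 2091-09-05.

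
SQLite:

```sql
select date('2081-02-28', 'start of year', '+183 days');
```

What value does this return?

2081-07-03

`start of year` rewinds 2081-02-28 to 2081-01-01.
Applying '+183 days' to 2081-01-01: counting 183 days forward gives 2081-07-03.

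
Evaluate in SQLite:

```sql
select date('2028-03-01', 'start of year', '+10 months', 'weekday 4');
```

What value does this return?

`start of year` rewinds 2028-03-01 to 2028-01-01.
Adding +10 months to 2028-01-01 gives 2028-11-01.
`weekday 4` advances to the next Thursday; 2028-11-01 is a Wednesday, so it moves forward to 2028-11-02.

2028-11-02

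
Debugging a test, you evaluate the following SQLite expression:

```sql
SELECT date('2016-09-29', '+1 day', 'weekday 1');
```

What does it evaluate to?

Advancing 1 more day within September lands on 2016-09-30.
`weekday 1` advances to the next Monday; 2016-09-30 is a Friday, so it moves forward to 2016-10-03.

2016-10-03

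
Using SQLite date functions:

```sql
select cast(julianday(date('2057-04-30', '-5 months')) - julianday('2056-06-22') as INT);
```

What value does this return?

161

Adding -5 months to 2057-04-30 gives 2056-11-30.
8 days remain in June 2056 after the 22nd (30 − 22).
July 2056: 31 days.
August 2056: 31 days.
September 2056: 30 days.
October 2056: 31 days.
Then 30 days into November 2056.
Total: 8 + 31 + 31 + 30 + 31 + 30 = 161.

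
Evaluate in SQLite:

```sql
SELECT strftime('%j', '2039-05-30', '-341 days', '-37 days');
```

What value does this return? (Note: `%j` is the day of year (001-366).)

137

First apply '-341 days', '-37 days': 2039-05-30 → 2038-05-17.
Day-of-year for 2038-05-17: days since 2038-01-01 inclusive = 137, zero-padded to 137.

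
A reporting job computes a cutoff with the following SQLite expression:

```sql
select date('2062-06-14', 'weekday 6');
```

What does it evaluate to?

`weekday 6` advances to the next Saturday; 2062-06-14 is a Wednesday, so it moves forward to 2062-06-17.

2062-06-17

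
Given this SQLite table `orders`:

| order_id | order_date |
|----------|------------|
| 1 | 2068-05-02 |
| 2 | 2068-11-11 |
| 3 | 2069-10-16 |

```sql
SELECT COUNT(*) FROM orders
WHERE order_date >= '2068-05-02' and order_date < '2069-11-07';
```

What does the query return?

Rows in [2068-05-02, 2069-11-07): 2068-05-02, 2068-11-11, 2069-10-16 → 3 rows.

3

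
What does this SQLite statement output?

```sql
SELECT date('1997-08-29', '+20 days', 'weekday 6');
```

August 1997 has 31 days; 2 remain after the 29th, so 3 days reach 1997-09-01.
Advancing 17 more days within September lands on 1997-09-18.
`weekday 6` advances to the next Saturday; 1997-09-18 is a Thursday, so it moves forward to 1997-09-20.

1997-09-20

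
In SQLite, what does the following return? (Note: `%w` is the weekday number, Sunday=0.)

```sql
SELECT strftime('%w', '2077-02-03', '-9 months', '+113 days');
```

1

First apply '-9 months', '+113 days': 2077-02-03 → 2076-08-24.
2076-08-24 is a Monday; with Sunday=0 that is 1.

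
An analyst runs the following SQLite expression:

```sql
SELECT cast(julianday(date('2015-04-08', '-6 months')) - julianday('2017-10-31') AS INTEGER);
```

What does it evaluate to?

-1119

Adding -6 months to 2015-04-08 gives 2014-10-08.
23 days remain in October 2014 after the 8th (31 − 8).
Full months from November 2014 through September 2017 contribute their day counts.
Then 31 days into October 2017.
Total: 23 + 30 + 31 + 31 + 28 + 31 + 30 + 31 + 30 + 31 + 31 + 30 + 31 + 30 + 31 + 31 + 29 + 31 + 30 + 31 + 30 + 31 + 31 + 30 + 31 + 30 + 31 + 31 + 28 + 31 + 30 + 31 + 30 + 31 + 31 + 30 + 31 = 1119.
The subtraction is earlier − later, so the result is −1119 → -1119.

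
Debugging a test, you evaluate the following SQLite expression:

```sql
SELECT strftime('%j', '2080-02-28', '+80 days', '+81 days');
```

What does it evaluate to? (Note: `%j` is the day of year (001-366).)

220

First apply '+80 days', '+81 days': 2080-02-28 → 2080-08-07.
Day-of-year for 2080-08-07: days since 2080-01-01 inclusive = 220, zero-padded to 220.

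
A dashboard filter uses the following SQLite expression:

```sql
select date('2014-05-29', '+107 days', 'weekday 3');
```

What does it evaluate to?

2014-09-17

Applying '+107 days' to 2014-05-29: counting 107 days forward gives 2014-09-13.
`weekday 3` advances to the next Wednesday; 2014-09-13 is a Saturday, so it moves forward to 2014-09-17.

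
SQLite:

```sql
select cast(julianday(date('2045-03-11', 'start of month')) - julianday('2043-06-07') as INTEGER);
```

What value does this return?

633

`start of month` rewinds 2045-03-11 to 2045-03-01.
23 days remain in June 2043 after the 7th (30 − 7).
Full months from July 2043 through February 2045 contribute their day counts.
Then 1 day into March 2045.
Total: 23 + 31 + 31 + 30 + 31 + 30 + 31 + 31 + 29 + 31 + 30 + 31 + 30 + 31 + 31 + 30 + 31 + 30 + 31 + 31 + 28 + 1 = 633.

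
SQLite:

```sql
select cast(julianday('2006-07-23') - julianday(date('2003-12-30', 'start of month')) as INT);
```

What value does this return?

965

`start of month` rewinds 2003-12-30 to 2003-12-01.
30 days remain in December 2003 after the 1st (31 − 1).
Full months from January 2004 through June 2006 contribute their day counts.
Then 23 days into July 2006.
Total: 30 + 31 + 29 + 31 + 30 + 31 + 30 + 31 + 31 + 30 + 31 + 30 + 31 + 31 + 28 + 31 + 30 + 31 + 30 + 31 + 31 + 30 + 31 + 30 + 31 + 31 + 28 + 31 + 30 + 31 + 30 + 23 = 965.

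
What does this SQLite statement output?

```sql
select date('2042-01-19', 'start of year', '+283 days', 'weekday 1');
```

`start of year` rewinds 2042-01-19 to 2042-01-01.
Applying '+283 days' to 2042-01-01: counting 283 days forward gives 2042-10-11.
`weekday 1` advances to the next Monday; 2042-10-11 is a Saturday, so it moves forward to 2042-10-13.

2042-10-13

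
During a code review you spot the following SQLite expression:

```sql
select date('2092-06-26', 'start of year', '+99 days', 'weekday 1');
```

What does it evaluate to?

`start of year` rewinds 2092-06-26 to 2092-01-01.
Applying '+99 days' to 2092-01-01: counting 99 days forward gives 2092-04-09.
`weekday 1` advances to the next Monday; 2092-04-09 is a Wednesday, so it moves forward to 2092-04-14.

2092-04-14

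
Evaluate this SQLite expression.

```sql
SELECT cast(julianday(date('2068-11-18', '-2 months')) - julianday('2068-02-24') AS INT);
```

Adding -2 months to 2068-11-18 gives 2068-09-18.
5 days remain in February 2068 after the 24th (29 − 24).
Full months from March 2068 through August 2068 contribute their day counts.
Then 18 days into September 2068.
Total: 5 + 31 + 30 + 31 + 30 + 31 + 31 + 18 = 207.

207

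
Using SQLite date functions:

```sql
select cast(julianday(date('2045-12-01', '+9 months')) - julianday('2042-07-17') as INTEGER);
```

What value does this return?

1507

Adding +9 months to 2045-12-01 gives 2046-09-01.
14 days remain in July 2042 after the 17th (31 − 17).
Full months from August 2042 through August 2046 contribute their day counts.
Then 1 day into September 2046.
Total: 14 + 31 + 30 + 31 + 30 + 31 + 31 + 28 + 31 + 30 + 31 + 30 + 31 + 31 + 30 + 31 + 30 + 31 + 31 + 29 + 31 + 30 + 31 + 30 + 31 + 31 + 30 + 31 + 30 + 31 + 31 + 28 + 31 + 30 + 31 + 30 + 31 + 31 + 30 + 31 + 30 + 31 + 31 + 28 + 31 + 30 + 31 + 30 + 31 + 31 + 1 = 1507.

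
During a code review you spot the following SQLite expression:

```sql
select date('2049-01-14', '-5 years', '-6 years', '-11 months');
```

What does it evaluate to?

2037-02-14

Adding -5 years to 2049-01-14 gives 2044-01-14.
Adding -6 years to 2044-01-14 gives 2038-01-14.
Adding -11 months to 2038-01-14 gives 2037-02-14.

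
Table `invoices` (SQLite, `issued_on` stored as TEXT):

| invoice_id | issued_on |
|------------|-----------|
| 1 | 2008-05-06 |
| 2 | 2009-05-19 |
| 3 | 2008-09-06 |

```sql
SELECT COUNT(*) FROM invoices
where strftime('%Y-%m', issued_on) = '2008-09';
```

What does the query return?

1

Rows with year-month 2008-09: 2008-09-06 → 1.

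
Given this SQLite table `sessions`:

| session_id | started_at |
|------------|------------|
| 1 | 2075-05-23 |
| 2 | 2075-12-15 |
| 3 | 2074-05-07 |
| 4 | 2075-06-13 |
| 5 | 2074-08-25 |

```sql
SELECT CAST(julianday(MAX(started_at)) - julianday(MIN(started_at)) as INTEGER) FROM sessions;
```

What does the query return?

MIN = 2074-05-07, MAX = 2075-12-15.
24 days remain in May 2074 after the 7th (31 − 7).
Full months from June 2074 through November 2075 contribute their day counts.
Then 15 days into December 2075.
Total: 24 + 30 + 31 + 31 + 30 + 31 + 30 + 31 + 31 + 28 + 31 + 30 + 31 + 30 + 31 + 31 + 30 + 31 + 30 + 15 = 587.

587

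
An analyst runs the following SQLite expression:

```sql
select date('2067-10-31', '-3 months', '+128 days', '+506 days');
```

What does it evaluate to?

2069-04-25

Adding -3 months to 2067-10-31 gives 2067-07-31.
Applying '+128 days' to 2067-07-31: counting 128 days forward gives 2067-12-06.
Applying '+506 days' to 2067-12-06: counting 506 days forward gives 2069-04-25.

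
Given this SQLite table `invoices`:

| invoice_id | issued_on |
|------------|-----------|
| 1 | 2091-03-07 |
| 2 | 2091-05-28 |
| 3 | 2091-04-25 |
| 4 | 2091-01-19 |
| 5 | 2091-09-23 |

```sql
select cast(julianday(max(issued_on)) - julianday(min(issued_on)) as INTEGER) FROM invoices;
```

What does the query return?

247

MIN = 2091-01-19, MAX = 2091-09-23.
12 days remain in January 2091 after the 19th (31 − 19).
Full months from February 2091 through August 2091 contribute their day counts.
Then 23 days into September 2091.
Total: 12 + 28 + 31 + 30 + 31 + 30 + 31 + 31 + 23 = 247.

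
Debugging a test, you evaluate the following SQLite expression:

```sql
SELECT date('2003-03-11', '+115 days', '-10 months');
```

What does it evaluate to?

Applying '+115 days' to 2003-03-11: counting 115 days forward gives 2003-07-04.
Adding -10 months to 2003-07-04 gives 2002-09-04.

2002-09-04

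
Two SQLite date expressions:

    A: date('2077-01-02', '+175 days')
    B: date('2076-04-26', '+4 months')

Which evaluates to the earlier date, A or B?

A = 2077-06-26.
B = 2076-08-26.
B is earlier.

B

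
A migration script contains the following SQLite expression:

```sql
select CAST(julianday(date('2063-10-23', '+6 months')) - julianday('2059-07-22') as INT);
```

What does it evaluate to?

1737

Adding +6 months to 2063-10-23 gives 2064-04-23.
9 days remain in July 2059 after the 22nd (31 − 22).
Full months from August 2059 through March 2064 contribute their day counts.
Then 23 days into April 2064.
Total: 9 + 31 + 30 + 31 + 30 + 31 + 31 + 29 + 31 + 30 + 31 + 30 + 31 + 31 + 30 + 31 + 30 + 31 + 31 + 28 + 31 + 30 + 31 + 30 + 31 + 31 + 30 + 31 + 30 + 31 + 31 + 28 + 31 + 30 + 31 + 30 + 31 + 31 + 30 + 31 + 30 + 31 + 31 + 28 + 31 + 30 + 31 + 30 + 31 + 31 + 30 + 31 + 30 + 31 + 31 + 29 + 31 + 23 = 1737.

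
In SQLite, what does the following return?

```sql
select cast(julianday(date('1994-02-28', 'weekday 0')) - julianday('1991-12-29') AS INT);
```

798

`weekday 0` advances to the next Sunday; 1994-02-28 is a Monday, so it moves forward to 1994-03-06.
2 days remain in December 1991 after the 29th (31 − 29).
Full months from January 1992 through February 1994 contribute their day counts.
Then 6 days into March 1994.
Total: 2 + 31 + 29 + 31 + 30 + 31 + 30 + 31 + 31 + 30 + 31 + 30 + 31 + 31 + 28 + 31 + 30 + 31 + 30 + 31 + 31 + 30 + 31 + 30 + 31 + 31 + 28 + 6 = 798.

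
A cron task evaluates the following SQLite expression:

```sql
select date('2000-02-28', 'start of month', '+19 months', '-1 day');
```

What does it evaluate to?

2001-08-31

`start of month` rewinds 2000-02-28 to 2000-02-01.
Adding +19 months to 2000-02-01 gives 2001-09-01.
Going back 1 day from 2001-09-01 reaches 2001-08-31 (last day of August, 31 days).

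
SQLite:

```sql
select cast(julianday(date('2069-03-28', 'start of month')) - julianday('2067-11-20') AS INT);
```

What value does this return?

467

`start of month` rewinds 2069-03-28 to 2069-03-01.
10 days remain in November 2067 after the 20th (30 − 20).
Full months from December 2067 through February 2069 contribute their day counts.
Then 1 day into March 2069.
Total: 10 + 31 + 31 + 29 + 31 + 30 + 31 + 30 + 31 + 31 + 30 + 31 + 30 + 31 + 31 + 28 + 1 = 467.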